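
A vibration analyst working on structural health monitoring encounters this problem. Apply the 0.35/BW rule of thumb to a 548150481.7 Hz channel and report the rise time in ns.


Rise time from bandwidth relationship:
tr = 0.35 / BW
   = 0.35 / 548150481.7
   = 6.385107953e-10 s
   = 0.6385 ns

0.6385 ns


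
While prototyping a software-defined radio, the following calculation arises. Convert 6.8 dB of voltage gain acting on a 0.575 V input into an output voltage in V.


Output voltage from dB gain:
V_out = V_in * 10^(gain_dB / 20)
      = 0.575 * 10^(6.8 / 20)
      = 0.575 * 2.187762
      = 1.258 V

1.258 V


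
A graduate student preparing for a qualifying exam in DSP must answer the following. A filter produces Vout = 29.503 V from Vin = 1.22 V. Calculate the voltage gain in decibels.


Voltage gain in dB:
G = 20 * log10(Vout / Vin)
  = 20 * log10(29.503 / 1.22)
  = 20 * log10(24.182787)
  = 20 * 1.383506
  = 27.67 dB

27.67 dB


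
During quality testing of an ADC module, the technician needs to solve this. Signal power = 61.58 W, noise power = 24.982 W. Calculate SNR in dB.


SNR in decibels:
SNR = 10 * log10(Ps / Pn)
    = 10 * log10(61.58 / 24.982)
    = 10 * log10(2.465)
    = 10 * 0.3918
    = 3.92 dB

3.92 dB


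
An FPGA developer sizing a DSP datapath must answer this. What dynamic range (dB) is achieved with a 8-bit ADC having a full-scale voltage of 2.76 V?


Dynamic range from full-scale to LSB:
V_min = V_max / 2^bits = 2.76 / 2^8
DR = 20 * log10(V_max / V_min)
   = 20 * log10(2^8)
   = 20 * 8 * log10(2)
   = 48.16 dB

48.16 dB


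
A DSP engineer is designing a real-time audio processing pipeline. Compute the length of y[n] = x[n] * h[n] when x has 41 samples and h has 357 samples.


Linear convolution output length:
L = N + M - 1
  = 41 + 357 - 1
  = 397 samples

397


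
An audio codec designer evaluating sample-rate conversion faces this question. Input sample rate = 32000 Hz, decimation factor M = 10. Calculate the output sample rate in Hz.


Decimation reduces the sample rate:
fs_out = fs_in / M
       = 32000 / 10
       = 3200.0 Hz

3200.0 Hz


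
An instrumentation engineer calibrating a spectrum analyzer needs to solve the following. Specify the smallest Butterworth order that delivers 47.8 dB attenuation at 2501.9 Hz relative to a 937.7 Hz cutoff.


Butterworth filter order formula:
n = log10(10^(A/10) - 1) / (2 * log10(f_stop/f_pass))
10^(47.8/10) - 1 = 60254.9586
f_stop/f_pass = 2501.9 / 937.7 = 2.6681
n = 5.6076 -> ceil = 6

6


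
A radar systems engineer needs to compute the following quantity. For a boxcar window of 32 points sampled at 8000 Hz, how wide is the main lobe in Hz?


Main lobe width for a rectangular window:
Width = 2 * fs / N
      = 2 * 8000 / 32
      = 16000 / 32
      = 500.0 Hz

500.0 Hz


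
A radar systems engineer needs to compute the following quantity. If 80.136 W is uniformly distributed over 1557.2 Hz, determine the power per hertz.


Power spectral density:
PSD = P / BW
    = 80.136 / 1557.2
    = 0.0514616 W/Hz

0.0514616 W/Hz


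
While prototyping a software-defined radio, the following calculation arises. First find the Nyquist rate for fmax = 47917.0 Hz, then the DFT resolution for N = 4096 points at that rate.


Step 1 — Nyquist sampling rate:
fs = 2 * fmax = 2 * 47917.0 = 95834.0 Hz

Step 2 — DFT bin spacing:
df = fs / N = 95834.0 / 4096 = 23.397 Hz

23.397 Hz


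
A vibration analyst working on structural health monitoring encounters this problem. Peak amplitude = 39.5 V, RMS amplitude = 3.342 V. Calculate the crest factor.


Crest factor is the ratio of peak to RMS:
CF = V_peak / V_rms
   = 39.5 / 3.342
   = 11.8193

11.8193


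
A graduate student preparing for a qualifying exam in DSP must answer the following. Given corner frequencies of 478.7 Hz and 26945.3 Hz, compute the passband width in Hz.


Bandwidth is the difference of -3dB frequencies:
BW = f_high - f_low
   = 26945.3 - 478.7
   = 26466.6 Hz

26466.6 Hz


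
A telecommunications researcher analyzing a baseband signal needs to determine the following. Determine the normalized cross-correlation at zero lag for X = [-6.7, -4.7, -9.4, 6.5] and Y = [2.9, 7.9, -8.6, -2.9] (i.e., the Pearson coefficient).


Pearson correlation coefficient (population):
r = cov(X,Y) / (std(X) * std(Y))
Mean X = -3.575, Mean Y = -0.175
Cov(X,Y) = 0.731875
Std(X) = 6.051188, Std(Y) = 6.186023
r = 0.0196

0.0196


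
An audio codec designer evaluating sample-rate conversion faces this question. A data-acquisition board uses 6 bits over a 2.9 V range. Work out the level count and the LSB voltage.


Step 1 — number of quantization levels:
L = 2^N = 2^6 = 64

Step 2 — LSB step size:
delta = Vfs / L
      = 2.9 / 64
      = 0.0453125 V

Levels = 64; step size = 0.0453125 V


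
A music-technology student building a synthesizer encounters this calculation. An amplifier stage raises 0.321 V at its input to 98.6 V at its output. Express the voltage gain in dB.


Voltage gain in dB:
G = 20 * log10(Vout / Vin)
  = 20 * log10(98.6 / 0.321)
  = 20 * log10(307.165109)
  = 20 * 2.487372
  = 49.75 dB

49.75 dB


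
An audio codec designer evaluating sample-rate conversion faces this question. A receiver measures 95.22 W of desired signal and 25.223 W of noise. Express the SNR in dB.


SNR in decibels:
SNR = 10 * log10(Ps / Pn)
    = 10 * log10(95.22 / 25.223)
    = 10 * log10(3.7751)
    = 10 * 0.5769
    = 5.77 dB

5.77 dB


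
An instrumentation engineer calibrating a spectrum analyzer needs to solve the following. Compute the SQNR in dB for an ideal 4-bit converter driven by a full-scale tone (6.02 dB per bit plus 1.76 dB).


Theoretical SNR for a full-scale sinusoid:
SNR = 6.02 * N + 1.76
    = 6.02 * 4 + 1.76
    = 24.08 + 1.76
    = 25.84 dB

25.84 dB


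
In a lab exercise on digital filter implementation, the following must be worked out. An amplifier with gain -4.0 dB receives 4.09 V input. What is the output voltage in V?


Output voltage from dB gain:
V_out = V_in * 10^(gain_dB / 20)
      = 4.09 * 10^(-4.0 / 20)
      = 4.09 * 0.630957
      = 2.5806 V

2.5806 V


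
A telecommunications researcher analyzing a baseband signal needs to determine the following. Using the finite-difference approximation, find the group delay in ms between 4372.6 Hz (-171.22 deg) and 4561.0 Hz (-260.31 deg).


Group delay from phase difference:
tau = -d(phi)/d(omega)
d(phi) = -89.09 deg = -1.554914 rad
d(omega) = 2*pi*(4561.0 - 4372.6) = 1183.7521 rad/s
tau = -(-1.554914) / 1183.7521
    = 1.3135 ms

1.3135 ms


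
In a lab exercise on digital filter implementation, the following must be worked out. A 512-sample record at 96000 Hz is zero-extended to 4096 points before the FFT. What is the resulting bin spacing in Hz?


Frequency resolution after zero-padding:
N_padded = 512 * 8 = 4096
df = fs / N_padded
   = 96000 / 4096
   = 23.4375 Hz

23.4375 Hz


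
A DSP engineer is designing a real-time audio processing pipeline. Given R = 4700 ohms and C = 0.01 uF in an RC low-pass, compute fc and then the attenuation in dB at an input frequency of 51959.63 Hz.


Step 1 — cutoff frequency:
fc = 1 / (2*pi*R*C)
C = 0.01 uF = 1e-08 F
fc = 1 / (2*pi*4700*1e-08)
   = 3386.275 Hz

Step 2 — magnitude at f = 51959.63 Hz:
|H(f)| = 1 / sqrt(1 + (f/fc)^2)
f/fc = 51959.63 / 3386.275 = 15.344185
|H| = 1 / sqrt(1 + 235.444013) = 0.0650333
|H|_dB = 20*log10(0.0650333) = -23.74 dB

fc = 3386.275 Hz; |H(51959.63 Hz)| = -23.74 dB


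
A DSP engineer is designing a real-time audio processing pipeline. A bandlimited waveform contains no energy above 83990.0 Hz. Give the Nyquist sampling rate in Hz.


The Nyquist rate is twice the maximum frequency component.
fs_min = 2 * fmax
      = 2 * 83990.0
      = 167980.0 Hz

167980.0


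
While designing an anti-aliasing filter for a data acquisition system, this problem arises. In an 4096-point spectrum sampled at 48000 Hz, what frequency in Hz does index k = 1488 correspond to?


Frequency of DFT bin k:
f_k = k * fs / N
    = 1488 * 48000 / 4096
    = 71424000 / 4096
    = 17437.5 Hz

17437.5 Hz


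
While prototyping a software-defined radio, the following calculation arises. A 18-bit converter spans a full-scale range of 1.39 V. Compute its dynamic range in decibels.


Dynamic range from full-scale to LSB:
V_min = V_max / 2^bits = 1.39 / 2^18
DR = 20 * log10(V_max / V_min)
   = 20 * log10(2^18)
   = 20 * 18 * log10(2)
   = 108.37 dB

108.37 dB


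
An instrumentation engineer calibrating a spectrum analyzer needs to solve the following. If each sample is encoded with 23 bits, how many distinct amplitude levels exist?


Number of quantization levels = 2^N
= 2^23
= 8388608

8388608


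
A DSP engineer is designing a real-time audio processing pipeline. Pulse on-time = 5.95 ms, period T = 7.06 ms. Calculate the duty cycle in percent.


Duty cycle as a percentage:
DC = (t_on / T) * 100
   = (5.95 / 7.06) * 100
   = 0.842776 * 100
   = 84.28 %

84.28 %


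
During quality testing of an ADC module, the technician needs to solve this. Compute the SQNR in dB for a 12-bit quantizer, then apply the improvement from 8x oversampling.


Step 1 — baseline SQNR at Nyquist:
SQNR_base = 6.02*N + 1.76
          = 6.02*12 + 1.76
          = 74.0 dB

Step 2 — oversampling processing gain:
G = 10*log10(OSR) = 10*log10(8) = 9.03 dB

Step 3 — total:
SQNR_total = 74.0 + 9.03 = 83.03 dB

Base SQNR = 74.0 dB; oversampled SQNR = 83.03 dB


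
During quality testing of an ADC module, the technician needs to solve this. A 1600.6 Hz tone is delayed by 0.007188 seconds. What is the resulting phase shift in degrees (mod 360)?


Phase shift from frequency and time delay:
phi = 360 * f * t_delay
    = 360 * 1600.6 * 0.007188
    = 4141.84 degrees
    mod 360 = 181.84 degrees

181.84 degrees


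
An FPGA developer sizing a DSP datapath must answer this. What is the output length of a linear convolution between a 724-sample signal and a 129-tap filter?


Linear convolution output length:
L = N + M - 1
  = 724 + 129 - 1
  = 852 samples

852


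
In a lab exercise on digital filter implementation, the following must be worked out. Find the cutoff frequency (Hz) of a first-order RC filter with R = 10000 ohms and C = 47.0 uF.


Cutoff frequency of a first-order RC filter:
fc = 1 / (2 * pi * R * C)
C = 47.0 uF = 4.7e-05 F
fc = 1 / (2 * pi * 10000 * 4.7e-05)
   = 1 / 2.9530970943744
   = 0.338628 Hz

0.338628 Hz


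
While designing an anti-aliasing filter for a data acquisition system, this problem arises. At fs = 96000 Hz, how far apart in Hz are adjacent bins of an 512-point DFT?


DFT frequency resolution:
df = fs / N
   = 96000 / 512
   = 187.5 Hz

187.5 Hz


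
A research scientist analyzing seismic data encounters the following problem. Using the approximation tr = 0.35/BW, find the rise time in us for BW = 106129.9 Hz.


Rise time from bandwidth relationship:
tr = 0.35 / BW
   = 0.35 / 106129.9
   = 3.297845376e-06 s
   = 3.2978 us

3.2978 us


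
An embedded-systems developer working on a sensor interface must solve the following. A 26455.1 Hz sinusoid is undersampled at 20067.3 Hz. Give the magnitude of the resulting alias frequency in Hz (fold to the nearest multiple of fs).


Compute the nearest integer multiple of fs to the signal:
n = round(26455.1 / 20067.3) = 1
f_alias = |26455.1 - 1 * 20067.3|
        = |26455.1 - 20067.3|
        = 6387.8 Hz

6387.8


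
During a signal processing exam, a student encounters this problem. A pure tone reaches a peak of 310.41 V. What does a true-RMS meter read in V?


RMS voltage for a sinusoidal waveform:
V_rms = V_peak / sqrt(2)
      = 310.41 / 1.414214
      = 219.493 V

219.493 V


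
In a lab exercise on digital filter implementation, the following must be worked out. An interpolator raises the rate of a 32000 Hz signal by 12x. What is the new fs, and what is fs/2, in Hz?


Step 1 — output sample rate after interpolation by L:
fs_out = L * fs_in = 12 * 32000 = 384000 Hz

Step 2 — Nyquist frequency of the output stream:
f_Nyq = fs_out / 2 = 384000 / 2 = 192000.0 Hz

fs_out = 384000 Hz; f_Nyquist = 192000.0 Hz


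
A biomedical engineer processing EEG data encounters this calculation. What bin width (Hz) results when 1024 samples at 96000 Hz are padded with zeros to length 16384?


Frequency resolution after zero-padding:
N_padded = 1024 * 16 = 16384
df = fs / N_padded
   = 96000 / 16384
   = 5.8594 Hz

5.8594 Hz


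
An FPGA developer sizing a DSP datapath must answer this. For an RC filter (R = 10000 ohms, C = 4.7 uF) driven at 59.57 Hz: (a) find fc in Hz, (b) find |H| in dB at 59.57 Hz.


Step 1 — cutoff frequency:
fc = 1 / (2*pi*R*C)
C = 4.7 uF = 4.7e-06 F
fc = 1 / (2*pi*10000*4.7e-06)
   = 3.38628 Hz

Step 2 — magnitude at f = 59.57 Hz:
|H(f)| = 1 / sqrt(1 + (f/fc)^2)
f/fc = 59.57 / 3.38628 = 17.591575
|H| = 1 / sqrt(1 + 309.463511) = 0.0567538
|H|_dB = 20*log10(0.0567538) = -24.92 dB

fc = 3.38628 Hz; |H(59.57 Hz)| = -24.92 dB


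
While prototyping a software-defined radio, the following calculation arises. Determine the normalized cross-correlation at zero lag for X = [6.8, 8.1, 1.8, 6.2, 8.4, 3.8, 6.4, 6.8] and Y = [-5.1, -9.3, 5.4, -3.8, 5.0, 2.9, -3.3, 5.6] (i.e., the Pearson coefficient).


Pearson correlation coefficient (population):
r = cov(X,Y) / (std(X) * std(Y))
Mean X = 6.0375, Mean Y = -0.325
Cov(X,Y) = -4.771563
Std(X) = 2.06515, Std(Y) = 5.372558
r = -0.4301

-0.4301


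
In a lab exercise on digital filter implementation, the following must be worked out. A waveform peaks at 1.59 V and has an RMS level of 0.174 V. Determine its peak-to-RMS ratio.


Crest factor is the ratio of peak to RMS:
CF = V_peak / V_rms
   = 1.59 / 0.174
   = 9.1379

9.1379


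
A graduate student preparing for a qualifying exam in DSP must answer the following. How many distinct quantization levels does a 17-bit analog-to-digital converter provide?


Number of quantization levels = 2^N
= 2^17
= 131072

131072


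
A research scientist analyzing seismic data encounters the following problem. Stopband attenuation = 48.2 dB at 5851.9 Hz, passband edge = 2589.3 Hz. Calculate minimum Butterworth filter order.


Butterworth filter order formula:
n = log10(10^(A/10) - 1) / (2 * log10(f_stop/f_pass))
10^(48.2/10) - 1 = 66068.3448
f_stop/f_pass = 5851.9 / 2589.3 = 2.26
n = 6.8057 -> ceil = 7

7


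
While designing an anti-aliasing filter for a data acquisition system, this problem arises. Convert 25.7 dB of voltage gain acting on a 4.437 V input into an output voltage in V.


Output voltage from dB gain:
V_out = V_in * 10^(gain_dB / 20)
      = 4.437 * 10^(25.7 / 20)
      = 4.437 * 19.275249
      = 85.5243 V

85.5243 V


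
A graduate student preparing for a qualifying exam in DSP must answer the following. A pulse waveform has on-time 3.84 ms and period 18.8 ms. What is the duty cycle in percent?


Duty cycle as a percentage:
DC = (t_on / T) * 100
   = (3.84 / 18.8) * 100
   = 0.204255 * 100
   = 20.43 %

20.43 %


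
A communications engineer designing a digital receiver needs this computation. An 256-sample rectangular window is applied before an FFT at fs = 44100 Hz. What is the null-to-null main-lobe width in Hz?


Main lobe width for a rectangular window:
Width = 2 * fs / N
      = 2 * 44100 / 256
      = 88200 / 256
      = 344.531 Hz

344.531 Hz


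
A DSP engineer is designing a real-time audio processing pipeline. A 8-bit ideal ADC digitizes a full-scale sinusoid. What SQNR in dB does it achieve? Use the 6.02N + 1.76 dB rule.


Theoretical SNR for a full-scale sinusoid:
SNR = 6.02 * N + 1.76
    = 6.02 * 8 + 1.76
    = 48.16 + 1.76
    = 49.92 dB

49.92 dB


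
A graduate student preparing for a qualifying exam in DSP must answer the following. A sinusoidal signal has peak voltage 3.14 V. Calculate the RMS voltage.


RMS voltage for a sinusoidal waveform:
V_rms = V_peak / sqrt(2)
      = 3.14 / 1.414214
      = 2.22 V

2.22 V


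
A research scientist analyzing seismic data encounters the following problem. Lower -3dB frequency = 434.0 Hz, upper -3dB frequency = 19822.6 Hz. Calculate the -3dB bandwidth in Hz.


Bandwidth is the difference of -3dB frequencies:
BW = f_high - f_low
   = 19822.6 - 434.0
   = 19388.6 Hz

19388.6 Hz


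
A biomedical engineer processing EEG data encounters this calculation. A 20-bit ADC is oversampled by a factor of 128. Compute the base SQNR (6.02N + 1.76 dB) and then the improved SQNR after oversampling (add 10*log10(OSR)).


Step 1 — baseline SQNR at Nyquist:
SQNR_base = 6.02*N + 1.76
          = 6.02*20 + 1.76
          = 122.16 dB

Step 2 — oversampling processing gain:
G = 10*log10(OSR) = 10*log10(128) = 21.07 dB

Step 3 — total:
SQNR_total = 122.16 + 21.07 = 143.23 dB

Base SQNR = 122.16 dB; oversampled SQNR = 143.23 dB


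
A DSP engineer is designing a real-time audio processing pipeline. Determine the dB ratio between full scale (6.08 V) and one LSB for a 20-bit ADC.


Dynamic range from full-scale to LSB:
V_min = V_max / 2^bits = 6.08 / 2^20
DR = 20 * log10(V_max / V_min)
   = 20 * log10(2^20)
   = 20 * 20 * log10(2)
   = 120.41 dB

120.41 dB


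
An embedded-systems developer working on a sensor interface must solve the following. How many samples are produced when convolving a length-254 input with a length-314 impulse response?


Linear convolution output length:
L = N + M - 1
  = 254 + 314 - 1
  = 567 samples

567


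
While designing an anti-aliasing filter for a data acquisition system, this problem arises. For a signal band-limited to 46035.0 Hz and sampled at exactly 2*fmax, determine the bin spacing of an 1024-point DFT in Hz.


Step 1 — Nyquist sampling rate:
fs = 2 * fmax = 2 * 46035.0 = 92070.0 Hz

Step 2 — DFT bin spacing:
df = fs / N = 92070.0 / 1024 = 89.9121 Hz

89.9121 Hz


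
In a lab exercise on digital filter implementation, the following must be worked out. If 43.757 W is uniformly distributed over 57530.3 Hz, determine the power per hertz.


Power spectral density:
PSD = P / BW
    = 43.757 / 57530.3
    = 0.00076059 W/Hz

0.00076059 W/Hz


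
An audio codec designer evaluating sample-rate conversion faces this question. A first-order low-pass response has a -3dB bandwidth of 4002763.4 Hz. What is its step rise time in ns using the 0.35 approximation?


Rise time from bandwidth relationship:
tr = 0.35 / BW
   = 0.35 / 4002763.4
   = 8.743959236e-08 s
   = 87.4396 ns

87.4396 ns


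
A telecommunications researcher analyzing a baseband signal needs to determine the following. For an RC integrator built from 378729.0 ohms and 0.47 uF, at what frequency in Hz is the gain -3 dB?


Cutoff frequency of a first-order RC filter:
fc = 1 / (2 * pi * R * C)
C = 0.47 uF = 4.7e-07 F
fc = 1 / (2 * pi * 378729.0 * 4.7e-07)
   = 1 / 1.1184235094553
   = 0.894116 Hz

0.894116 Hz


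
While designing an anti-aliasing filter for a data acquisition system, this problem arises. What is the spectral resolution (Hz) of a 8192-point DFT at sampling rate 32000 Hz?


DFT frequency resolution:
df = fs / N
   = 32000 / 8192
   = 3.9062 Hz

3.9062 Hz


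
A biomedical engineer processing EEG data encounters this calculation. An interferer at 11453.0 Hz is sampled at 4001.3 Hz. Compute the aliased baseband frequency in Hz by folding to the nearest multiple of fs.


Compute the nearest integer multiple of fs to the signal:
n = round(11453.0 / 4001.3) = 3
f_alias = |11453.0 - 3 * 4001.3|
        = |11453.0 - 12003.9|
        = 550.9 Hz

550.9


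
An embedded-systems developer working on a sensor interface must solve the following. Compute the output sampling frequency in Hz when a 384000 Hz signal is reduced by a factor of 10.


Decimation reduces the sample rate:
fs_out = fs_in / M
       = 384000 / 10
       = 38400.0 Hz

38400.0 Hz


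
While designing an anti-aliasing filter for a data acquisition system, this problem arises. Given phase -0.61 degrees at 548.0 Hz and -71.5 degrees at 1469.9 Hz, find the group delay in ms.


Group delay from phase difference:
tau = -d(phi)/d(omega)
d(phi) = -70.89 deg = -1.237264 rad
d(omega) = 2*pi*(1469.9 - 548.0) = 5792.4685 rad/s
tau = -(-1.237264) / 5792.4685
    = 0.2136 ms

0.2136 ms


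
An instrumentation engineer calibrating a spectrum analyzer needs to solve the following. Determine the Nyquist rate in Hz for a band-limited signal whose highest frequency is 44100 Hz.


The Nyquist rate is twice the maximum frequency component.
fs_min = 2 * fmax
      = 2 * 44100
      = 88200 Hz

88200


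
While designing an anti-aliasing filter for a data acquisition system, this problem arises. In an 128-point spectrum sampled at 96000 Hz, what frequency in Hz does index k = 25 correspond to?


Frequency of DFT bin k:
f_k = k * fs / N
    = 25 * 96000 / 128
    = 2400000 / 128
    = 18750.0 Hz

18750.0 Hz


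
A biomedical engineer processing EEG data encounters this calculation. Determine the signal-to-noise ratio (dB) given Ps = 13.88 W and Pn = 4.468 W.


SNR in decibels:
SNR = 10 * log10(Ps / Pn)
    = 10 * log10(13.88 / 4.468)
    = 10 * log10(3.1065)
    = 10 * 0.4923
    = 4.92 dB

4.92 dB


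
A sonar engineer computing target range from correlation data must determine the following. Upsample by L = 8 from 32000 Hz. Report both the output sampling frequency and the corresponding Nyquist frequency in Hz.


Step 1 — output sample rate after interpolation by L:
fs_out = L * fs_in = 8 * 32000 = 256000 Hz

Step 2 — Nyquist frequency of the output stream:
f_Nyq = fs_out / 2 = 256000 / 2 = 128000.0 Hz

fs_out = 256000 Hz; f_Nyquist = 128000.0 Hz


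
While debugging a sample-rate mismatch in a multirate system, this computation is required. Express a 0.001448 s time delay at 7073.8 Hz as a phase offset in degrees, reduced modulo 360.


Phase shift from frequency and time delay:
phi = 360 * f * t_delay
    = 360 * 7073.8 * 0.001448
    = 3687.43 degrees
    mod 360 = 87.43 degrees

87.43 degrees


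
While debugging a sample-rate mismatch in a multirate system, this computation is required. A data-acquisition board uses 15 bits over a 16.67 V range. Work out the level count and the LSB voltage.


Step 1 — number of quantization levels:
L = 2^N = 2^15 = 32768

Step 2 — LSB step size:
delta = Vfs / L
      = 16.67 / 32768
      = 0.00050873 V

Levels = 32768; step size = 0.00050873 V


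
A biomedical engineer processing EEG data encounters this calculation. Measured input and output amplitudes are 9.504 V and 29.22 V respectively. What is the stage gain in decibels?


Voltage gain in dB:
G = 20 * log10(Vout / Vin)
  = 20 * log10(29.22 / 9.504)
  = 20 * log10(3.074495)
  = 20 * 0.487774
  = 9.76 dB

9.76 dB


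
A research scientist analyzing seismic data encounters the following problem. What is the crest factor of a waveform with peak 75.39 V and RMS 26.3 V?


Crest factor is the ratio of peak to RMS:
CF = V_peak / V_rms
   = 75.39 / 26.3
   = 2.8665

2.8665


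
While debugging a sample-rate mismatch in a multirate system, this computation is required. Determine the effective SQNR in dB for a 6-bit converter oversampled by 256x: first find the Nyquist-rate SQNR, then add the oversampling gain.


Step 1 — baseline SQNR at Nyquist:
SQNR_base = 6.02*N + 1.76
          = 6.02*6 + 1.76
          = 37.88 dB

Step 2 — oversampling processing gain:
G = 10*log10(OSR) = 10*log10(256) = 24.08 dB

Step 3 — total:
SQNR_total = 37.88 + 24.08 = 61.96 dB

Base SQNR = 37.88 dB; oversampled SQNR = 61.96 dB


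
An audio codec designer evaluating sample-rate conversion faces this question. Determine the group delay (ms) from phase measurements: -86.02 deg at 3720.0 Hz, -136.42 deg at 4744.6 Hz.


Group delay from phase difference:
tau = -d(phi)/d(omega)
d(phi) = -50.4 deg = -0.879646 rad
d(omega) = 2*pi*(4744.6 - 3720.0) = 6437.7517 rad/s
tau = -(-0.879646) / 6437.7517
    = 0.1366 ms

0.1366 ms


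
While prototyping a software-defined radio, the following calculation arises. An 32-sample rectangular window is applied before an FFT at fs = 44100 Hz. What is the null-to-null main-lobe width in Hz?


Main lobe width for a rectangular window:
Width = 2 * fs / N
      = 2 * 44100 / 32
      = 88200 / 32
      = 2756.25 Hz

2756.25 Hz


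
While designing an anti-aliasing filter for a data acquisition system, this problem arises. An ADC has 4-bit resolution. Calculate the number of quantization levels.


Number of quantization levels = 2^N
= 2^4
= 16

16


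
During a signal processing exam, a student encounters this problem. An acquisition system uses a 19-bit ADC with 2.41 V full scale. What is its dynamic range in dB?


Dynamic range from full-scale to LSB:
V_min = V_max / 2^bits = 2.41 / 2^19
DR = 20 * log10(V_max / V_min)
   = 20 * log10(2^19)
   = 20 * 19 * log10(2)
   = 114.39 dB

114.39 dB


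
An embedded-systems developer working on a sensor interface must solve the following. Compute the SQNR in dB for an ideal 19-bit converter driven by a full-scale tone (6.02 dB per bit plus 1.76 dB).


Theoretical SNR for a full-scale sinusoid:
SNR = 6.02 * N + 1.76
    = 6.02 * 19 + 1.76
    = 114.38 + 1.76
    = 116.14 dB

116.14 dB


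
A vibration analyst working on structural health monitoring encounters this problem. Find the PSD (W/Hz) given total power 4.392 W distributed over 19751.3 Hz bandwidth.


Power spectral density:
PSD = P / BW
    = 4.392 / 19751.3
    = 0.00022237 W/Hz

0.00022237 W/Hz


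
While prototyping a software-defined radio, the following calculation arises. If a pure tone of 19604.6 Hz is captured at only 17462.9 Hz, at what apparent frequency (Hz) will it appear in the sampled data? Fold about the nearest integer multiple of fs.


Compute the nearest integer multiple of fs to the signal:
n = round(19604.6 / 17462.9) = 1
f_alias = |19604.6 - 1 * 17462.9|
        = |19604.6 - 17462.9|
        = 2141.7 Hz

2141.7


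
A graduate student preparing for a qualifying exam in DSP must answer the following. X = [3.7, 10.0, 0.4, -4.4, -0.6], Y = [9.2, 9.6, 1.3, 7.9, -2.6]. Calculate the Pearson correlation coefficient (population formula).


Pearson correlation coefficient (population):
r = cov(X,Y) / (std(X) * std(Y))
Mean X = 1.82, Mean Y = 5.08
Cov(X,Y) = 10.2264
Std(X) = 4.83752, Std(Y) = 4.870893
r = 0.434

0.434


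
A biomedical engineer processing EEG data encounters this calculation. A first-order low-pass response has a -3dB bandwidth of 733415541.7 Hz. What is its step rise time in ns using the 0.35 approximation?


Rise time from bandwidth relationship:
tr = 0.35 / BW
   = 0.35 / 733415541.7
   = 4.772192299e-10 s
   = 0.4772 ns

0.4772 ns


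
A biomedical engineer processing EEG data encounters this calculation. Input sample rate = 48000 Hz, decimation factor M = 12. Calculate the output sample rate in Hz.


Decimation reduces the sample rate:
fs_out = fs_in / M
       = 48000 / 12
       = 4000.0 Hz

4000.0 Hz


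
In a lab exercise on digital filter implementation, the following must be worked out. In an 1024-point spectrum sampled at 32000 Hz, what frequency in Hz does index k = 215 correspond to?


Frequency of DFT bin k:
f_k = k * fs / N
    = 215 * 32000 / 1024
    = 6880000 / 1024
    = 6718.75 Hz

6718.75 Hz


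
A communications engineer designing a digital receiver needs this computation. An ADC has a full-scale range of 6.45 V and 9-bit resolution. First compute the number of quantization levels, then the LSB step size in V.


Step 1 — number of quantization levels:
L = 2^N = 2^9 = 512

Step 2 — LSB step size:
delta = Vfs / L
      = 6.45 / 512
      = 0.01259766 V

Levels = 512; step size = 0.01259766 V


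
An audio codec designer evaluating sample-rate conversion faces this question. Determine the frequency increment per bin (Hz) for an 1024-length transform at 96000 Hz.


DFT frequency resolution:
df = fs / N
   = 96000 / 1024
   = 93.75 Hz

93.75 Hz


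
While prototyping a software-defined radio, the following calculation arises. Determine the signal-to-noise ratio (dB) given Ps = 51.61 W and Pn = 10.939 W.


SNR in decibels:
SNR = 10 * log10(Ps / Pn)
    = 10 * log10(51.61 / 10.939)
    = 10 * log10(4.718)
    = 10 * 0.6738
    = 6.74 dB

6.74 dB


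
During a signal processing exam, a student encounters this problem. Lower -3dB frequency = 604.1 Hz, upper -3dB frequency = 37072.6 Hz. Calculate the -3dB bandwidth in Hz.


Bandwidth is the difference of -3dB frequencies:
BW = f_high - f_low
   = 37072.6 - 604.1
   = 36468.5 Hz

36468.5 Hz


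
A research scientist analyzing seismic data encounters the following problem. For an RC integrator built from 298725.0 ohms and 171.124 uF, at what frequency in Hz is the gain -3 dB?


Cutoff frequency of a first-order RC filter:
fc = 1 / (2 * pi * R * C)
C = 171.124 uF = 0.000171124 F
fc = 1 / (2 * pi * 298725.0 * 0.000171124)
   = 1 / 321.19025590354
   = 0.003113 Hz

0.003113 Hz


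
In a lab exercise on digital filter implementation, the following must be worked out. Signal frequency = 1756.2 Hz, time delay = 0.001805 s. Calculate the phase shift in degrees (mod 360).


Phase shift from frequency and time delay:
phi = 360 * f * t_delay
    = 360 * 1756.2 * 0.001805
    = 1141.18 degrees
    mod 360 = 61.18 degrees

61.18 degrees


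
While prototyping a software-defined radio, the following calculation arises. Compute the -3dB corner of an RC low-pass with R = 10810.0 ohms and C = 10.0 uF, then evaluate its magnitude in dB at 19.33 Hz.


Step 1 — cutoff frequency:
fc = 1 / (2*pi*R*C)
C = 10.0 uF = 1e-05 F
fc = 1 / (2*pi*10810.0*1e-05)
   = 1.47229 Hz

Step 2 — magnitude at f = 19.33 Hz:
|H(f)| = 1 / sqrt(1 + (f/fc)^2)
f/fc = 19.33 / 1.47229 = 13.129207
|H| = 1 / sqrt(1 + 172.376076) = 0.0759461
|H|_dB = 20*log10(0.0759461) = -22.39 dB

fc = 1.47229 Hz; |H(19.33 Hz)| = -22.39 dB


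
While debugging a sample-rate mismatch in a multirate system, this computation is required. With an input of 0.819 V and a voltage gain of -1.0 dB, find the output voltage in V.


Output voltage from dB gain:
V_out = V_in * 10^(gain_dB / 20)
      = 0.819 * 10^(-1.0 / 20)
      = 0.819 * 0.891251
      = 0.7299 V

0.7299 V


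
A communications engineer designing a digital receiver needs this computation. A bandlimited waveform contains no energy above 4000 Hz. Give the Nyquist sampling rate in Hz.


The Nyquist rate is twice the maximum frequency component.
fs_min = 2 * fmax
      = 2 * 4000
      = 8000 Hz

8000


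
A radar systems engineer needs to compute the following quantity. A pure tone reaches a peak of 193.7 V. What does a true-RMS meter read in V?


RMS voltage for a sinusoidal waveform:
V_rms = V_peak / sqrt(2)
      = 193.7 / 1.414214
      = 136.967 V

136.967 V


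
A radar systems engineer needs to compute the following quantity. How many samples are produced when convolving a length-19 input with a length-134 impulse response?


Linear convolution output length:
L = N + M - 1
  = 19 + 134 - 1
  = 152 samples

152


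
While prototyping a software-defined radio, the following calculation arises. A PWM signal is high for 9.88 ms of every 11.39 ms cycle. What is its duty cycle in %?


Duty cycle as a percentage:
DC = (t_on / T) * 100
   = (9.88 / 11.39) * 100
   = 0.867428 * 100
   = 86.74 %

86.74 %


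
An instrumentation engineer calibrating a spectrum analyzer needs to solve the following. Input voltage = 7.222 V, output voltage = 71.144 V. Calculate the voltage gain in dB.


Voltage gain in dB:
G = 20 * log10(Vout / Vin)
  = 20 * log10(71.144 / 7.222)
  = 20 * log10(9.851011)
  = 20 * 0.993481
  = 19.87 dB

19.87 dB


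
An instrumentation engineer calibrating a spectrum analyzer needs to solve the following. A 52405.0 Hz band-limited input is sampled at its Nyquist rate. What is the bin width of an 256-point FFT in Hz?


Step 1 — Nyquist sampling rate:
fs = 2 * fmax = 2 * 52405.0 = 104810.0 Hz

Step 2 — DFT bin spacing:
df = fs / N = 104810.0 / 256 = 409.4141 Hz

409.4141 Hz


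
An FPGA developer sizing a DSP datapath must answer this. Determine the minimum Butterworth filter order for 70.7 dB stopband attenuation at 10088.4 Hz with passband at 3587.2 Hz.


Butterworth filter order formula:
n = log10(10^(A/10) - 1) / (2 * log10(f_stop/f_pass))
10^(70.7/10) - 1 = 11748974.5494
f_stop/f_pass = 10088.4 / 3587.2 = 2.8123
n = 7.8719 -> ceil = 8

8


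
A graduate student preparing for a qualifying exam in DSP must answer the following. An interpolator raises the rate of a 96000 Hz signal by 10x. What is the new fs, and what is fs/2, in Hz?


Step 1 — output sample rate after interpolation by L:
fs_out = L * fs_in = 10 * 96000 = 960000 Hz

Step 2 — Nyquist frequency of the output stream:
f_Nyq = fs_out / 2 = 960000 / 2 = 480000.0 Hz

fs_out = 960000 Hz; f_Nyquist = 480000.0 Hz


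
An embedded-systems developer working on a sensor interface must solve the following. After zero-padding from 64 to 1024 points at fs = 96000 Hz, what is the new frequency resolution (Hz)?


Frequency resolution after zero-padding:
N_padded = 64 * 16 = 1024
df = fs / N_padded
   = 96000 / 1024
   = 93.75 Hz

93.75 Hz


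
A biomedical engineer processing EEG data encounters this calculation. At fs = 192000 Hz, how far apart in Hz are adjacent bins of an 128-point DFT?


DFT frequency resolution:
df = fs / N
   = 192000 / 128
   = 1500.0 Hz

1500.0 Hz


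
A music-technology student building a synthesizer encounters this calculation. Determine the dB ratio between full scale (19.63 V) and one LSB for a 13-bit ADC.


Dynamic range from full-scale to LSB:
V_min = V_max / 2^bits = 19.63 / 2^13
DR = 20 * log10(V_max / V_min)
   = 20 * log10(2^13)
   = 20 * 13 * log10(2)
   = 78.27 dB

78.27 dB


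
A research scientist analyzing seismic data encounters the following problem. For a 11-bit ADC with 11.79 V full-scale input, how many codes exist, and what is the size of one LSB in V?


Step 1 — number of quantization levels:
L = 2^N = 2^11 = 2048

Step 2 — LSB step size:
delta = Vfs / L
      = 11.79 / 2048
      = 0.00575684 V

Levels = 2048; step size = 0.00575684 V


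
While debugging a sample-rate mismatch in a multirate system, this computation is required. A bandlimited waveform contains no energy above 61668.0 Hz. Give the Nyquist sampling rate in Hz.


The Nyquist rate is twice the maximum frequency component.
fs_min = 2 * fmax
      = 2 * 61668.0
      = 123336.0 Hz

123336.0


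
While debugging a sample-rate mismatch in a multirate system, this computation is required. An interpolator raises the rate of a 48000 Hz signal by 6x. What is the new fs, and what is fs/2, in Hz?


Step 1 — output sample rate after interpolation by L:
fs_out = L * fs_in = 6 * 48000 = 288000 Hz

Step 2 — Nyquist frequency of the output stream:
f_Nyq = fs_out / 2 = 288000 / 2 = 144000.0 Hz

fs_out = 288000 Hz; f_Nyquist = 144000.0 Hz


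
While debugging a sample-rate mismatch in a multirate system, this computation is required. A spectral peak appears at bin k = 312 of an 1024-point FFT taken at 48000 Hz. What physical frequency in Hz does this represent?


Frequency of DFT bin k:
f_k = k * fs / N
    = 312 * 48000 / 1024
    = 14976000 / 1024
    = 14625.0 Hz

14625.0 Hz


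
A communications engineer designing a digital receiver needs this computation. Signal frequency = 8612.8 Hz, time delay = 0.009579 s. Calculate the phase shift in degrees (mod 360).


Phase shift from frequency and time delay:
phi = 360 * f * t_delay
    = 360 * 8612.8 * 0.009579
    = 29700.72 degrees
    mod 360 = 180.72 degrees

180.72 degrees


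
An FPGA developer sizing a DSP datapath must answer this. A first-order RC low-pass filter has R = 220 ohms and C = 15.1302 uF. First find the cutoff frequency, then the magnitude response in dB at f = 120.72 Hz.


Step 1 — cutoff frequency:
fc = 1 / (2*pi*R*C)
C = 15.1302 uF = 1.51302e-05 F
fc = 1 / (2*pi*220*1.51302e-05)
   = 47.8137 Hz

Step 2 — magnitude at f = 120.72 Hz:
|H(f)| = 1 / sqrt(1 + (f/fc)^2)
f/fc = 120.72 / 47.8137 = 2.524799
|H| = 1 / sqrt(1 + 6.37461) = 0.3682396
|H|_dB = 20*log10(0.3682396) = -8.68 dB

fc = 47.8137 Hz; |H(120.72 Hz)| = -8.68 dB


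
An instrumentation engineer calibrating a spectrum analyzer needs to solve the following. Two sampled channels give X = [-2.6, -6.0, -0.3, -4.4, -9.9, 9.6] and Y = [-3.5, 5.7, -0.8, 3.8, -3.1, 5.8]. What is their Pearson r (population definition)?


Pearson correlation coefficient (population):
r = cov(X,Y) / (std(X) * std(Y))
Mean X = -2.2667, Mean Y = 1.3167
Cov(X,Y) = 10.449444
Std(X) = 6.07664, Std(Y) = 3.929977
r = 0.4376

0.4376


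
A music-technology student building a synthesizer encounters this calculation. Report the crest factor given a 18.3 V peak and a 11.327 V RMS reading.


Crest factor is the ratio of peak to RMS:
CF = V_peak / V_rms
   = 18.3 / 11.327
   = 1.6156

1.6156


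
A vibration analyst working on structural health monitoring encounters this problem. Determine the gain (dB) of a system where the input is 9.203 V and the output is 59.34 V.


Voltage gain in dB:
G = 20 * log10(Vout / Vin)
  = 20 * log10(59.34 / 9.203)
  = 20 * log10(6.447897)
  = 20 * 0.809418
  = 16.19 dB

16.19 dB


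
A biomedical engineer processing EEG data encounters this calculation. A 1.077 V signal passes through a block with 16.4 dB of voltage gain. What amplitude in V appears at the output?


Output voltage from dB gain:
V_out = V_in * 10^(gain_dB / 20)
      = 1.077 * 10^(16.4 / 20)
      = 1.077 * 6.606934
      = 7.1157 V

7.1157 V


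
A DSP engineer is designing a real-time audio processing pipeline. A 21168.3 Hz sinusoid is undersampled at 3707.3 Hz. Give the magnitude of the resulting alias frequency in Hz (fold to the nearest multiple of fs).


Compute the nearest integer multiple of fs to the signal:
n = round(21168.3 / 3707.3) = 6
f_alias = |21168.3 - 6 * 3707.3|
        = |21168.3 - 22243.8|
        = 1075.5 Hz

1075.5


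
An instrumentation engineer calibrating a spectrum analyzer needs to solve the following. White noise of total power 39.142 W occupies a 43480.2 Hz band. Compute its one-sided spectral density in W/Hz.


Power spectral density:
PSD = P / BW
    = 39.142 / 43480.2
    = 0.00090023 W/Hz

0.00090023 W/Hz


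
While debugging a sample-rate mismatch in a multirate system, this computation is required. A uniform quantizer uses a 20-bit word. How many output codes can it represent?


Number of quantization levels = 2^N
= 2^20
= 1048576

1048576


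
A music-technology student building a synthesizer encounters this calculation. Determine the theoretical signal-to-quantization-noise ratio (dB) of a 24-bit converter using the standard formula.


Theoretical SNR for a full-scale sinusoid:
SNR = 6.02 * N + 1.76
    = 6.02 * 24 + 1.76
    = 144.48 + 1.76
    = 146.24 dB

146.24 dB


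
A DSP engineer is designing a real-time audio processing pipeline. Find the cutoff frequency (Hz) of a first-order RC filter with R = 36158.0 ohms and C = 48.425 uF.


Cutoff frequency of a first-order RC filter:
fc = 1 / (2 * pi * R * C)
C = 48.425 uF = 4.8425e-05 F
fc = 1 / (2 * pi * 36158.0 * 4.8425e-05)
   = 1 / 11.001550539269
   = 0.090896 Hz

0.090896 Hz


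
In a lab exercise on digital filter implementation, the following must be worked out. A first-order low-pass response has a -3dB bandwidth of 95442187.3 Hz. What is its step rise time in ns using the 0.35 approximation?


Rise time from bandwidth relationship:
tr = 0.35 / BW
   = 0.35 / 95442187.3
   = 3.667141438e-09 s
   = 3.6671 ns

3.6671 ns


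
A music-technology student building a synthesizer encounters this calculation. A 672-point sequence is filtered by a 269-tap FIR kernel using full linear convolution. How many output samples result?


Linear convolution output length:
L = N + M - 1
  = 672 + 269 - 1
  = 940 samples

940
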